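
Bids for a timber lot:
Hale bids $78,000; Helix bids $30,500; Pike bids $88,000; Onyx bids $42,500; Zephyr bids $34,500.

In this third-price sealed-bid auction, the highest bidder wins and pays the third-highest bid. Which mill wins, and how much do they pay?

Pike pays $42,500

Third-price sealed-bid auction: the highest bidder wins and pays the third-highest bid.
Bids in order: 88,000 (Pike) > 78,000 (Hale) > 42,500 (Onyx) > 34,500 (Zephyr) > 30,500 (Helix)
Pike wins; payment is bid #3 in the ranking = $42,500.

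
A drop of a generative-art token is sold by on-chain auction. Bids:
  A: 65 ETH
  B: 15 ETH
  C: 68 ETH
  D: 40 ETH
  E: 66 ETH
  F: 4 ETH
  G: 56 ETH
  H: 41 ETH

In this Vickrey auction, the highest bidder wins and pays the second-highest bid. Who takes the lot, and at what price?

Bids ranked: 68 (C) > 66 (E) > 65 (A) > 56 (G) > 41 (H) > 40 (D) > …
Second-price: C pays E's bid of 66 ETH.

C pays 66 ETH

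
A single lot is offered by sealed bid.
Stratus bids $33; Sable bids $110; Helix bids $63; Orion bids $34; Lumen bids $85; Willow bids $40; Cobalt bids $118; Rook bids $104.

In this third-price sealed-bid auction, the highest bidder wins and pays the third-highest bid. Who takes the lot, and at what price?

Cobalt pays $104

Rule: the highest bidder wins and pays the third-highest bid.
Bids in order: 118 (Cobalt) > 110 (Sable) > 104 (Rook) > 85 (Lumen) > 63 (Helix) > 40 (Willow) > …
Cobalt is highest; pays the third-highest bid, $104.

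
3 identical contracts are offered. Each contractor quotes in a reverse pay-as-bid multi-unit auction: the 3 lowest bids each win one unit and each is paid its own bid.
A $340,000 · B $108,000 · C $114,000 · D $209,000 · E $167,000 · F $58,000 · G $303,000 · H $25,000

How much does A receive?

Ordering the bids: 25,000 (H), 58,000 (F), 108,000 (B), 114,000 (C), 167,000 (E), …
Winners (3 units): H, F, B.
A does not win → $0.

A is paid $0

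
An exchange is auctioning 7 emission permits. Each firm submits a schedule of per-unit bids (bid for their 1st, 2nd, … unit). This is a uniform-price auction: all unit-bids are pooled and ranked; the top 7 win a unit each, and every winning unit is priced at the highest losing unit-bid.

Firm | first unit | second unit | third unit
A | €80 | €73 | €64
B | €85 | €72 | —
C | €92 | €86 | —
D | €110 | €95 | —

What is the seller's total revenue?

Pooled unit-bids ranked (top 7): 110 (D-1), 95 (D-2), 92 (C-1), 86 (C-2), 85 (B-1), 80 (A-1), 73 (A-2)
Highest rejected unit-bid = €72.
Allocation: A 2, B 1, C 2, D 2. Every unit priced at €72.
Revenue = 7 × 72 = €504.

Total revenue: €504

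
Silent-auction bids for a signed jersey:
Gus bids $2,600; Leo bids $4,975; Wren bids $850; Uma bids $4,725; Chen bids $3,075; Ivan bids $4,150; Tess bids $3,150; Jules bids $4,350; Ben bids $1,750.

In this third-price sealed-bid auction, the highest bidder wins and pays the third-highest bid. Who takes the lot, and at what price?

Bids ranked: 4,975 (Leo) > 4,725 (Uma) > 4,350 (Jules) > 4,150 (Ivan) > 3,150 (Tess) > 3,075 (Chen) > …
Leo is highest; pays the third-highest bid, $4,350.

Leo pays $4,350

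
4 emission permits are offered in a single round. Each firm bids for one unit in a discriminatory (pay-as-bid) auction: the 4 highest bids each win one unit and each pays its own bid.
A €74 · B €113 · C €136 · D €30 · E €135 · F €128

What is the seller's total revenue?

Total revenue: €512

Sorting: 136 (C), 135 (E), 128 (F), 113 (B), 74 (A), 30 (D)
The 4 highest are C, E, F, B.
Total revenue = 136 + 135 + 128 + 113 = €512.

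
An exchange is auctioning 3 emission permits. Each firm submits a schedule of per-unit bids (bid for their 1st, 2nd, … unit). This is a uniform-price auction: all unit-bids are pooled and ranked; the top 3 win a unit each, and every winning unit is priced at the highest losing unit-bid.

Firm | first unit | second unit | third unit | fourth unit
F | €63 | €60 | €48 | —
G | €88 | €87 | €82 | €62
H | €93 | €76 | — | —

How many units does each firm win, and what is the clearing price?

Merging the schedules and taking the best 3: 93 (H-1), 88 (G-1), 87 (G-2)
First bid not allocated: €82.
Allocation: G 2, H 1.

G 2, H 1; clearing price €82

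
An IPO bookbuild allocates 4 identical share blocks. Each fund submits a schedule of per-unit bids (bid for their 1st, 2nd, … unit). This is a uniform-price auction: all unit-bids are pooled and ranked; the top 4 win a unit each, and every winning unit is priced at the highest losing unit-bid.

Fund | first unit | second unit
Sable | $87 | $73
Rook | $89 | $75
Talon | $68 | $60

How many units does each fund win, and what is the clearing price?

Rook 2, Sable 2; clearing price $68

All unit-bids, highest first — top 4: 89 (Rook-1), 87 (Sable-1), 75 (Rook-2), 73 (Sable-2)
The (k+1)-th unit-bid is $68.
Allocation: Rook 2, Sable 2.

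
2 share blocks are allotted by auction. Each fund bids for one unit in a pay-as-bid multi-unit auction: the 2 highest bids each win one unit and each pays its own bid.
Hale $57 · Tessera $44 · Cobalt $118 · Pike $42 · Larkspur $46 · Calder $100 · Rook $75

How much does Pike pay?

Pike pays $0

Ordering the bids: 118 (Cobalt), 100 (Calder), 75 (Rook), 57 (Hale), …
Top 2: Cobalt, Calder.
Pike does not win → $0.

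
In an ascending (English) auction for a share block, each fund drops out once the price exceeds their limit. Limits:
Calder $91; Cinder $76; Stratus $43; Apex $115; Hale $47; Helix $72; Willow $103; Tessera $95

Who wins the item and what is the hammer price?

Apex wins at $103

Limits in order: 115 (Apex) > 103 (Willow) > 95 (Tessera) > 91 (Calder) > 76 (Cinder) > 72 (Helix) > …
Once the price passes $103, only Apex is left; the hammer falls at Willow's limit of $103.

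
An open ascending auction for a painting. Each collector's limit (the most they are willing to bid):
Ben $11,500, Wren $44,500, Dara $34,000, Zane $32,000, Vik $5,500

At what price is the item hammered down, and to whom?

Wren wins at $34,000

Sorting limits: 44,500 (Wren) > 34,000 (Dara) > 32,000 (Zane) > 11,500 (Ben) > 5,500 (Vik)
Dara is the last rival to drop out, at $34,000; Wren remains and wins at that price.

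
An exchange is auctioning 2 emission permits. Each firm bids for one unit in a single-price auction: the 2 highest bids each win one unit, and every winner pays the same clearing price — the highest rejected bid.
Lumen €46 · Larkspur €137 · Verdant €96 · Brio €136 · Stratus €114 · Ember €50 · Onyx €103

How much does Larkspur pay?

Larkspur pays €114

Ordering the bids: 137 (Larkspur), 136 (Brio), 114 (Stratus), 103 (Onyx), …
Winners (2 units): Larkspur, Brio.
Clearing price = highest rejected bid = €114.
Larkspur wins → pays €114.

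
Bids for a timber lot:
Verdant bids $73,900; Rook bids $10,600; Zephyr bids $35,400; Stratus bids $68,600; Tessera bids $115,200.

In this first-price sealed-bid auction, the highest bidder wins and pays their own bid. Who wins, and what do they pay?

Bids ranked: 115,200 (Tessera) > 73,900 (Verdant) > 68,600 (Stratus) > 35,400 (Zephyr) > 10,600 (Rook)
Tessera has the highest bid and pays exactly that: $115,200.

Tessera pays $115,200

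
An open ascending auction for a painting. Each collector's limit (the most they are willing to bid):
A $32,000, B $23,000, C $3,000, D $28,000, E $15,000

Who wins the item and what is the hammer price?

Limits ranked: 32,000 (A) > 28,000 (D) > 23,000 (B) > 15,000 (E) > 3,000 (C)
Once the price passes $28,000, only A is left; the hammer falls at D's limit of $28,000.

A wins at $28,000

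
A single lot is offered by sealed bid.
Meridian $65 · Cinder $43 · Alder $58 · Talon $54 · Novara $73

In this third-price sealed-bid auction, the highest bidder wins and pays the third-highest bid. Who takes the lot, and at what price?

Novara pays $58

Bids in order: 73 (Novara) > 65 (Meridian) > 58 (Alder) > 54 (Talon) > 43 (Cinder)
Novara is highest; pays the third-highest bid, $58.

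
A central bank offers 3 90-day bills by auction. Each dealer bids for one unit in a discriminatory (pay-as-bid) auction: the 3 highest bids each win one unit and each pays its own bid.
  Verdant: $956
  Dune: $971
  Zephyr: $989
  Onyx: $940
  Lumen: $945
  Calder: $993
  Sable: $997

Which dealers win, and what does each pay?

Ordering the bids: 997 (Sable), 993 (Calder), 989 (Zephyr), 971 (Dune), 956 (Verdant), …
The 3 highest are Sable, Calder, Zephyr.
Each winner pays its own bid: Sable $997, Calder $993, Zephyr $989.

Sable $997, Calder $993, Zephyr $989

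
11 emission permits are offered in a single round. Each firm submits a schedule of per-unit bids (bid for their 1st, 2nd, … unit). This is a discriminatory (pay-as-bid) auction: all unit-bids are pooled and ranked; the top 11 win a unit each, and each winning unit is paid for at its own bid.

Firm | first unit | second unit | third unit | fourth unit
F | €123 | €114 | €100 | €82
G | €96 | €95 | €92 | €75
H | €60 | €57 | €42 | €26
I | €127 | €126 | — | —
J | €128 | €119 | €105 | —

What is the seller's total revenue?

All unit-bids, highest first — top 11: 128 (J-1), 127 (I-1), 126 (I-2), 123 (F-1), 119 (J-2), 114 (F-2), 105 (J-3), 100 (F-3), 96 (G-1), 95 (G-2), 92 (G-3)
Next rejected bid: €82 (not a price — pay-as-bid).
Each winning unit pays its own bid.
Revenue = 128 + 127 + 126 + 123 + 119 + 114 + 105 + 100 + 96 + 95 + 92 = €1,225.

Total revenue: €1,225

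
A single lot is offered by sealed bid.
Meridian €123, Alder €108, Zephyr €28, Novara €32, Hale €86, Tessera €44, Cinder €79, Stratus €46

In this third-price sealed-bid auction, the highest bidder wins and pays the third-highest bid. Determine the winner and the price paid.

Sorting bids: 123 (Meridian) > 108 (Alder) > 86 (Hale) > 79 (Cinder) > 46 (Stratus) > 44 (Tessera) > …
Meridian wins; payment is bid #3 in the ranking = €86.

Meridian pays €86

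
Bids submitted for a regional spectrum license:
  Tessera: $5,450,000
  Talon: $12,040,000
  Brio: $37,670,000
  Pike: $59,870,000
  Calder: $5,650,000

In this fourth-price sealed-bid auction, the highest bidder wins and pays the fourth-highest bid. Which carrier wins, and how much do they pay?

Pike pays $5,650,000

Bids ranked: 59,870,000 (Pike) > 37,670,000 (Brio) > 12,040,000 (Talon) > 5,650,000 (Calder) > 5,450,000 (Tessera)
Pike is highest; pays the fourth-highest bid, $5,650,000.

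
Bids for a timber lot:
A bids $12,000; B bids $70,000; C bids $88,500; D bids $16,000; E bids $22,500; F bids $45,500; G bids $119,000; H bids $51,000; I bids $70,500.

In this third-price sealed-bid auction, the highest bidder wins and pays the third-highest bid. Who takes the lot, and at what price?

Bids ranked: 119,000 (G) > 88,500 (C) > 70,500 (I) > 70,000 (B) > 51,000 (H) > 45,500 (F) > …
G wins; payment is bid #3 in the ranking = $70,500.

G pays $70,500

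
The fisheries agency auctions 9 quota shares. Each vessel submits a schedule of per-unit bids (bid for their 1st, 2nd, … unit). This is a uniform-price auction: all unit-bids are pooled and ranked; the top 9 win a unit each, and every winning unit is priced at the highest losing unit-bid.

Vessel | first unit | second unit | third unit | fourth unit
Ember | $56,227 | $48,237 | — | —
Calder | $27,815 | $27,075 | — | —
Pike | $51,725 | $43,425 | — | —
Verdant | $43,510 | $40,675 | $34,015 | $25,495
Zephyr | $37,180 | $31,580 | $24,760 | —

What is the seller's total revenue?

Total revenue: $250,335

Merging the schedules and taking the best 9: 56,227 (Ember-1), 51,725 (Pike-1), 48,237 (Ember-2), 43,510 (Verdant-1), 43,425 (Pike-2), 40,675 (Verdant-2), 37,180 (Zephyr-1), 34,015 (Verdant-3), 31,580 (Zephyr-2)
First bid not allocated: $27,815.
Allocation: Ember 2, Pike 2, Verdant 3, Zephyr 2. Every unit priced at $27,815.
Revenue = 9 × 27,815 = $250,335.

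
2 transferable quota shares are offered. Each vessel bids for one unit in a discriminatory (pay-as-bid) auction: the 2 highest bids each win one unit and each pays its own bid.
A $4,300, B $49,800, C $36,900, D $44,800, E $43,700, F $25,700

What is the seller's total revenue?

Total revenue: $94,600

Bids ranked high→low: 49,800 (B), 44,800 (D), 43,700 (E), 36,900 (C), …
Winners (2 units): B, D.
Total revenue = 49,800 + 44,800 = $94,600.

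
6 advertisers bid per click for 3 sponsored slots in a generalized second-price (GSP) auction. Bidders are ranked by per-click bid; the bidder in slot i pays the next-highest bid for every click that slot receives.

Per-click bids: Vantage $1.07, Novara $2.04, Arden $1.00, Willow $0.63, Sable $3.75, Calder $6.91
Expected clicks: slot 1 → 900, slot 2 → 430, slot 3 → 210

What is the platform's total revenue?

Total revenue: $4476.90

Sorting advertisers: $6.91 (Calder) > $3.75 (Sable) > $2.04 (Novara) > $1.07 (Vantage) > …
Slot 1: Calder pays $3.75 × 900 = $3375.00
Slot 2: Sable pays $2.04 × 430 = $877.20
Slot 3: Novara pays $1.07 × 210 = $224.70
Total = $4476.90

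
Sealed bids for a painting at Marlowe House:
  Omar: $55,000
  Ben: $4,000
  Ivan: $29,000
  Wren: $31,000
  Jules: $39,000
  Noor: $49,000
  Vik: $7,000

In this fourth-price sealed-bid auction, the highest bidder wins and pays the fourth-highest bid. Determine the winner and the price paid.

Bids in order: 55,000 (Omar) > 49,000 (Noor) > 39,000 (Jules) > 31,000 (Wren) > 29,000 (Ivan) > 7,000 (Vik) > …
Omar wins; payment is bid #4 in the ranking = $31,000.

Omar pays $31,000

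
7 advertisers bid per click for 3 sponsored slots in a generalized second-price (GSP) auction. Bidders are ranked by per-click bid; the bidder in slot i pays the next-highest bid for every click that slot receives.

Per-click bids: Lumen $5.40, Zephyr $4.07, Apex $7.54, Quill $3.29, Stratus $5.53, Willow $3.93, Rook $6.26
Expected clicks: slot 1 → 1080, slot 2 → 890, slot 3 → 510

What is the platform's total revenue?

Total revenue: $14436.50

Per-click bids in order: $7.54 (Apex) > $6.26 (Rook) > $5.53 (Stratus) > $5.40 (Lumen) > …
Slot 1: Apex pays $6.26 × 1080 = $6760.80
Slot 2: Rook pays $5.53 × 890 = $4921.70
Slot 3: Stratus pays $5.40 × 510 = $2754.00
Total = $14436.50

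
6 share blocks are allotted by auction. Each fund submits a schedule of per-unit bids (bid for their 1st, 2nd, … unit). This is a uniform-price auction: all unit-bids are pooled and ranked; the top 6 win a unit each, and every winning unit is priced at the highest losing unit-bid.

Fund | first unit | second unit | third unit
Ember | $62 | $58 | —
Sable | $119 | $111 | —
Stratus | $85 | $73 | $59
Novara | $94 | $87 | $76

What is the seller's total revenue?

All unit-bids, highest first — top 6: 119 (Sable-1), 111 (Sable-2), 94 (Novara-1), 87 (Novara-2), 85 (Stratus-1), 76 (Novara-3)
The (k+1)-th unit-bid is $73.
Allocation: Novara 3, Sable 2, Stratus 1. Every unit priced at $73.
Revenue = 6 × 73 = $438.

Total revenue: $438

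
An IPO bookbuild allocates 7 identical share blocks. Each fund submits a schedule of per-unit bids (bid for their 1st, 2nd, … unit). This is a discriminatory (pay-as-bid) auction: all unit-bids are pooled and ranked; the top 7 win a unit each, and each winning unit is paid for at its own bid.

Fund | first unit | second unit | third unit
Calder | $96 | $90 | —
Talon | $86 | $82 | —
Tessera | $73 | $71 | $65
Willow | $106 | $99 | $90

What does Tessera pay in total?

Pooled unit-bids ranked (top 7): 106 (Willow-1), 99 (Willow-2), 96 (Calder-1), 90 (Calder-2), 90 (Willow-3), 86 (Talon-1), 82 (Talon-2)
Next rejected bid: $73 (not a price — pay-as-bid).
Tessera wins no units.

Tessera pays $0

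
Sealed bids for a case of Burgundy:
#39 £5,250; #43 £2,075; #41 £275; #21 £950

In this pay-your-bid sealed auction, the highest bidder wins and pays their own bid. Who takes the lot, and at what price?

Bids in order: 5,250 (#39) > 2,075 (#43) > 950 (#21) > 275 (#41)
#39 has the highest bid and pays exactly that: £5,250.

#39 pays £5,250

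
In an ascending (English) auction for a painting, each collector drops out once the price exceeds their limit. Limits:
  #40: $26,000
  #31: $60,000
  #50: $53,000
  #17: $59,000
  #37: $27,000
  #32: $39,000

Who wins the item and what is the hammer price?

Limits in order: 60,000 (#31) > 59,000 (#17) > 53,000 (#50) > 39,000 (#32) > 27,000 (#37) > 26,000 (#40)
#17 is the last rival to drop out, at $59,000; #31 remains and wins at that price.

#31 wins at $59,000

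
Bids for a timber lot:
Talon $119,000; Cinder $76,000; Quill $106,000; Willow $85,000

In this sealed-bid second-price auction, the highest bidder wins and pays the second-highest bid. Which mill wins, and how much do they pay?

Rule: the highest bidder wins and pays the second-highest bid.
Bids ranked: 119,000 (Talon) > 106,000 (Quill) > 85,000 (Willow) > 76,000 (Cinder)
Second-price: Talon pays Quill's bid of $106,000.

Talon pays $106,000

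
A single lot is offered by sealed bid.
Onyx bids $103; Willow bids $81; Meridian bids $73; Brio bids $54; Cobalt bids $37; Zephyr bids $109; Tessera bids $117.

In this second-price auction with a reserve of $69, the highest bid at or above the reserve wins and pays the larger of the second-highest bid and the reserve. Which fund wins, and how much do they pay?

Tessera pays $109

Bids ranked: 117 (Tessera) > 109 (Zephyr) > 103 (Onyx) > 81 (Willow) > 73 (Meridian) > 54 (Brio) > …
Tessera has the top bid at or above the reserve ($117).
Second-highest bid $109 exceeds the reserve $69 → payment $109.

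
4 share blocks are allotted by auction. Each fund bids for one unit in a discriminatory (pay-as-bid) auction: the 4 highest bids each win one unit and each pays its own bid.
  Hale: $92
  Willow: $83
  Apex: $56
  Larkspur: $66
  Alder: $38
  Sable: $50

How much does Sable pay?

Sorting: 92 (Hale), 83 (Willow), 66 (Larkspur), 56 (Apex), 50 (Sable), 38 (Alder)
Winners (4 units): Hale, Willow, Larkspur, Apex.
Sable does not win → $0.

Sable pays $0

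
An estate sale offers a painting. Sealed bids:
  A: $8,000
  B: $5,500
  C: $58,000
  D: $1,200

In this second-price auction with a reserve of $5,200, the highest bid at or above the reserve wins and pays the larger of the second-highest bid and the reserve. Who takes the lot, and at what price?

Bids in order: 58,000 (C) > 8,000 (A) > 5,500 (B) > 1,200 (D)
C has the top bid at or above the reserve ($58,000).
max(second-highest $8,000, reserve $5,200) = $8,000; the reserve does not bind.

C pays $8,000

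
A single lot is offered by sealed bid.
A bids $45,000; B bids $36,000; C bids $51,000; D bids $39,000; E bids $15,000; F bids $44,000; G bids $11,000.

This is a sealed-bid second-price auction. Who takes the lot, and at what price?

C pays $45,000

Sorting bids: 51,000 (C) > 45,000 (A) > 44,000 (F) > 39,000 (D) > 36,000 (B) > 15,000 (E) > …
C wins with the highest bid; price is set by the runner-up at $45,000.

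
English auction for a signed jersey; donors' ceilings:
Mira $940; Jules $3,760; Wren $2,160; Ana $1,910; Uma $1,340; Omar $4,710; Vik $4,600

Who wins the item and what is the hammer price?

Limits ranked: 4,710 (Omar) > 4,600 (Vik) > 3,760 (Jules) > 2,160 (Wren) > 1,910 (Ana) > 1,340 (Uma) > …
Vik is the last rival to drop out, at $4,600; Omar remains and wins at that price.

Omar wins at $4,600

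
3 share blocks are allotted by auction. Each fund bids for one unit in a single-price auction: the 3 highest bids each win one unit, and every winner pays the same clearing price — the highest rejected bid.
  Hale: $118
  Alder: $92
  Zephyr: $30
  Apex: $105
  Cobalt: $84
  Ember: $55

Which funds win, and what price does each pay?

Hale, Apex, Alder; each pays $84

Sorting: 118 (Hale), 105 (Apex), 92 (Alder), 84 (Cobalt), 55 (Ember), …
Top 3: Hale, Apex, Alder.
First losing bid is Cobalt's $84, which sets the uniform price.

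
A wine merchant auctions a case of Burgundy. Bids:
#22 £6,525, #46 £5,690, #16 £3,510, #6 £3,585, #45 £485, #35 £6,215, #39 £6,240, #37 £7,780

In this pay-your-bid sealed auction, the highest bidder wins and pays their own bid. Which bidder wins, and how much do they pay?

Rule: the highest bidder wins and pays their own bid.
Bids in order: 7,780 (#37) > 6,525 (#22) > 6,240 (#39) > 6,215 (#35) > 5,690 (#46) > 3,585 (#6) > …
First-price: #37 pays what they bid, £7,780.

#37 pays £7,780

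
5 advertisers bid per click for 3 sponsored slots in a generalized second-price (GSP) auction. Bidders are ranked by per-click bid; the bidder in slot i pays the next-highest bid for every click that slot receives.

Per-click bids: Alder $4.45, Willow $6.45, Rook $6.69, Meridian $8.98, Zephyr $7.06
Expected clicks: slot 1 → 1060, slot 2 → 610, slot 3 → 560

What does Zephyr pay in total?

Zephyr pays $4080.90

Per-click bids in order: $8.98 (Meridian) > $7.06 (Zephyr) > $6.69 (Rook) > $6.45 (Willow) > …
Zephyr holds slot 2 → pays next bid $6.69 × 610 clicks = $4080.90.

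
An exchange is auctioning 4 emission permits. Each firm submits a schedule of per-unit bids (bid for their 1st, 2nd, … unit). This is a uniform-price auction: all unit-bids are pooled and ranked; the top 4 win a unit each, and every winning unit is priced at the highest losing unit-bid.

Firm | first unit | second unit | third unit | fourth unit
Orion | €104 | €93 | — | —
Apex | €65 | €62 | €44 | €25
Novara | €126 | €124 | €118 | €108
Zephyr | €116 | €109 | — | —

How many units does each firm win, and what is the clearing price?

All unit-bids, highest first — top 4: 126 (Novara-1), 124 (Novara-2), 118 (Novara-3), 116 (Zephyr-1)
The (k+1)-th unit-bid is €109.
Allocation: Novara 3, Zephyr 1.

Novara 3, Zephyr 1; clearing price €109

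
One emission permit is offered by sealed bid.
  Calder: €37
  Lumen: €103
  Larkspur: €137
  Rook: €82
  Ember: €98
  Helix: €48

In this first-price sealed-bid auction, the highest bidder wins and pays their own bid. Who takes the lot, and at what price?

Larkspur pays €137

Bids in order: 137 (Larkspur) > 103 (Lumen) > 98 (Ember) > 82 (Rook) > 48 (Helix) > 37 (Calder)
Larkspur is highest → pays own bid, €137.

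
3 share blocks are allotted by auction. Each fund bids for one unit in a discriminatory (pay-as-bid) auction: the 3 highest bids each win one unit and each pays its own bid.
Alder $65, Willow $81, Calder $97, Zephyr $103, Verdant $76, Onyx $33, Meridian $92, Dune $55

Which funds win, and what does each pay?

Bids ranked high→low: 103 (Zephyr), 97 (Calder), 92 (Meridian), 81 (Willow), 76 (Verdant), …
Winners (3 units): Zephyr, Calder, Meridian.
Each winner pays its own bid: Zephyr $103, Calder $97, Meridian $92.

Zephyr $103, Calder $97, Meridian $92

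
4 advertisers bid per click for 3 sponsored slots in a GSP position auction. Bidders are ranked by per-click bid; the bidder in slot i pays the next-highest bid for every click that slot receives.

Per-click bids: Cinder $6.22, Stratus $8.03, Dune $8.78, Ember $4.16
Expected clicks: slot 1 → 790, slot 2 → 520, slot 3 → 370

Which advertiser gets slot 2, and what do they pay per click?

Stratus; $6.22 per click

Ranked by bid: $8.78 (Dune) > $8.03 (Stratus) > $6.22 (Cinder) > $4.16 (Ember)
Slot 2 goes to the second-ranked bidder, Stratus, who pays the next bid down: $6.22/click.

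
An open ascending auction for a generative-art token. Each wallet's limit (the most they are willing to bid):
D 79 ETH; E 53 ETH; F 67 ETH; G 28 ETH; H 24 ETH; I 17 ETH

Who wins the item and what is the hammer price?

Sorting limits: 79 (D) > 67 (F) > 53 (E) > 28 (G) > 24 (H) > 17 (I)
F is the last rival to drop out, at 67 ETH; D remains and wins at that price.

D wins at 67 ETH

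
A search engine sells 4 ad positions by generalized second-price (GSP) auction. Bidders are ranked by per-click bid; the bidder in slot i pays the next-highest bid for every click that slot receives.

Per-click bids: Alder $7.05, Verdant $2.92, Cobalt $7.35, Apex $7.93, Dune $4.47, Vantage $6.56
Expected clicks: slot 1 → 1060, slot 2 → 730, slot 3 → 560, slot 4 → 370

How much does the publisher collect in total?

Total revenue: $18265.00

Per-click bids in order: $7.93 (Apex) > $7.35 (Cobalt) > $7.05 (Alder) > $6.56 (Vantage) > $4.47 (Dune) > …
Slot 1: Apex pays $7.35 × 1060 = $7791.00
Slot 2: Cobalt pays $7.05 × 730 = $5146.50
Slot 3: Alder pays $6.56 × 560 = $3673.60
Slot 4: Vantage pays $4.47 × 370 = $1653.90
Total = $18265.00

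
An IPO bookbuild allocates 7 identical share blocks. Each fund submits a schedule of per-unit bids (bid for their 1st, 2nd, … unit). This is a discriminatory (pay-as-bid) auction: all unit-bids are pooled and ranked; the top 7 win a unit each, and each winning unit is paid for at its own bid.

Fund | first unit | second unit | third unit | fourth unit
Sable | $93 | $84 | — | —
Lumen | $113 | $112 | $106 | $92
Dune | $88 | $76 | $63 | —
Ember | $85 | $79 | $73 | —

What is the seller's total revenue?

All unit-bids, highest first — top 7: 113 (Lumen-1), 112 (Lumen-2), 106 (Lumen-3), 93 (Sable-1), 92 (Lumen-4), 88 (Dune-1), 85 (Ember-1)
Next rejected bid: $84 (not a price — pay-as-bid).
Each winning unit pays its own bid.
Revenue = 113 + 112 + 106 + 93 + 92 + 88 + 85 = $689.

Total revenue: $689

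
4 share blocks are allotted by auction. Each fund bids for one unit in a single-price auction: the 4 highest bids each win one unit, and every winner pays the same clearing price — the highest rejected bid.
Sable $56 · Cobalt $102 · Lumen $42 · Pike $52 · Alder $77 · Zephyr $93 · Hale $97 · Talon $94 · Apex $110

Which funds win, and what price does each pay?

Apex, Cobalt, Hale, Talon; each pays $93

Bids ranked high→low: 110 (Apex), 102 (Cobalt), 97 (Hale), 94 (Talon), 93 (Zephyr), 77 (Alder), …
Winners (4 units): Apex, Cobalt, Hale, Talon.
Clearing price = highest rejected bid = $93.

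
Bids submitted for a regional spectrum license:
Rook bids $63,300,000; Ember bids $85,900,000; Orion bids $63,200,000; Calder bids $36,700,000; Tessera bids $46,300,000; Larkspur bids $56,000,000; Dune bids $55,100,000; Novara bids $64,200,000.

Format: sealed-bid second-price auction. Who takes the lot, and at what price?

Bids ranked: 85,900,000 (Ember) > 64,200,000 (Novara) > 63,300,000 (Rook) > 63,200,000 (Orion) > 56,000,000 (Larkspur) > 55,100,000 (Dune) > …
Ember wins with the highest bid; price is set by the runner-up at $64,200,000.

Ember pays $64,200,000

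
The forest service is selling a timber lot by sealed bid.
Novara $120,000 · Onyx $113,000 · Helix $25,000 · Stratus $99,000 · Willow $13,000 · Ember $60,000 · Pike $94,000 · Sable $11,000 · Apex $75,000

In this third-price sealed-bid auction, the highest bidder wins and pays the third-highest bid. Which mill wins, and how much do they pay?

Rule: the highest bidder wins and pays the third-highest bid.
Bids in order: 120,000 (Novara) > 113,000 (Onyx) > 99,000 (Stratus) > 94,000 (Pike) > 75,000 (Apex) > 60,000 (Ember) > …
Novara is highest; pays the third-highest bid, $99,000.

Novara pays $99,000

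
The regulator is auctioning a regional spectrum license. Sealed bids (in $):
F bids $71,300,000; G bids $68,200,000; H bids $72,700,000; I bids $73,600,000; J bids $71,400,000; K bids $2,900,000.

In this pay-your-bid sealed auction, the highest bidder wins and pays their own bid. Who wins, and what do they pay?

Pay-your-bid sealed auction: the highest bidder wins and pays their own bid.
Bids in order: 73,600,000 (I) > 72,700,000 (H) > 71,400,000 (J) > 71,300,000 (F) > 68,200,000 (G) > 2,900,000 (K)
I is highest → pays own bid, $73,600,000.

I pays $73,600,000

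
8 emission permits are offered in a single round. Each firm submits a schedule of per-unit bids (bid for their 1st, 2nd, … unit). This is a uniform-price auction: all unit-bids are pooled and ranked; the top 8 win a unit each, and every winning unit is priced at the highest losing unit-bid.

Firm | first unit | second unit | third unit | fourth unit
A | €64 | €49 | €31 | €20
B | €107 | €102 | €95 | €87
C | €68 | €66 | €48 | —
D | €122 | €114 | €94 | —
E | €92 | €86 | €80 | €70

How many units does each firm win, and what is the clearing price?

B 4, D 3, E 1; clearing price €86

Merging the schedules and taking the best 8: 122 (D-1), 114 (D-2), 107 (B-1), 102 (B-2), 95 (B-3), 94 (D-3), 92 (E-1), 87 (B-4)
Highest rejected unit-bid = €86.
Allocation: B 4, D 3, E 1.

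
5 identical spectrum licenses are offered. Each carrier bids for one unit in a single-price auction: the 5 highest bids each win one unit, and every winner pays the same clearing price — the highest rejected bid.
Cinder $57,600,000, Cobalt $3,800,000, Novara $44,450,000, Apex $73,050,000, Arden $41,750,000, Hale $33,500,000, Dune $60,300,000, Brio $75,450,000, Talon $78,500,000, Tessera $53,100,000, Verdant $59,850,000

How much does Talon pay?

Talon pays $57,600,000

Sorting: 78,500,000 (Talon), 75,450,000 (Brio), 73,050,000 (Apex), 60,300,000 (Dune), 59,850,000 (Verdant), 57,600,000 (Cinder), 53,100,000 (Tessera), …
The 5 highest are Talon, Brio, Apex, Dune, Verdant.
First losing bid is Cinder's $57,600,000, which sets the uniform price.
Talon wins → pays $57,600,000.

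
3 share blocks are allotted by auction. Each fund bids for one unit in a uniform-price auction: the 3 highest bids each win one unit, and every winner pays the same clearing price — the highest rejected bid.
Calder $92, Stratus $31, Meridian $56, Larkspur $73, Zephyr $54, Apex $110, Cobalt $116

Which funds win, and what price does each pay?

Cobalt, Apex, Calder; each pays $73

Bids ranked high→low: 116 (Cobalt), 110 (Apex), 92 (Calder), 73 (Larkspur), 56 (Meridian), …
Top 3: Cobalt, Apex, Calder.
Highest unsuccessful bid: $73 → clearing price.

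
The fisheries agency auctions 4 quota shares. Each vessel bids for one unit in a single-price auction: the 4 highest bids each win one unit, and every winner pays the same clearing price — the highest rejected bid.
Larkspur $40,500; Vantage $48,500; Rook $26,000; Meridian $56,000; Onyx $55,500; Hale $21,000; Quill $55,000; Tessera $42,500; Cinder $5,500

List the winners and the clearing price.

Sorting: 56,000 (Meridian), 55,500 (Onyx), 55,000 (Quill), 48,500 (Vantage), 42,500 (Tessera), 40,500 (Larkspur), …
The 4 highest are Meridian, Onyx, Quill, Vantage.
Clearing price = highest rejected bid = $42,500.

Meridian, Onyx, Quill, Vantage; each pays $42,500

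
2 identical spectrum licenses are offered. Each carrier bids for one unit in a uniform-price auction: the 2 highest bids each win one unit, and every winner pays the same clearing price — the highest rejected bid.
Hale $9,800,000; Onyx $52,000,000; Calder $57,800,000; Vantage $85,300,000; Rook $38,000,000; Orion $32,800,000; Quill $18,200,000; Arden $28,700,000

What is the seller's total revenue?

Total revenue: $104,000,000

Bids ranked high→low: 85,300,000 (Vantage), 57,800,000 (Calder), 52,000,000 (Onyx), 38,000,000 (Rook), …
Winners (2 units): Vantage, Calder.
First losing bid is Onyx's $52,000,000, which sets the uniform price.
Total revenue = 2 × $52,000,000 = $104,000,000.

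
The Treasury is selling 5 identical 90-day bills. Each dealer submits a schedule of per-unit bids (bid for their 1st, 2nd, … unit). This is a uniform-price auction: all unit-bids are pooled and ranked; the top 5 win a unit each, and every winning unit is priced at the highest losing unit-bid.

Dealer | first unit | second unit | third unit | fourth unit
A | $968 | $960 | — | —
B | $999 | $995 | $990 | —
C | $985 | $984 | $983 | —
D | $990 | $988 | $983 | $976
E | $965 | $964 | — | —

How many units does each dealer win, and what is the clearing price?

Pooled unit-bids ranked (top 5): 999 (B-1), 995 (B-2), 990 (B-3), 990 (D-1), 988 (D-2)
The (k+1)-th unit-bid is $985.
Allocation: B 3, D 2.

B 3, D 2; clearing price $985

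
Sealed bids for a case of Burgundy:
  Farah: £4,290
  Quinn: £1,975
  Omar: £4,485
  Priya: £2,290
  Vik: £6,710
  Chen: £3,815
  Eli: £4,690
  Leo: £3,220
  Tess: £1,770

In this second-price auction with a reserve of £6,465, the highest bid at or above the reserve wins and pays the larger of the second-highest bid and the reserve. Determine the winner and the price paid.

Vik pays £6,465

Sorting bids: 6,710 (Vik) > 4,690 (Eli) > 4,485 (Omar) > 4,290 (Farah) > 3,815 (Chen) > 3,220 (Leo) > …
Vik has the top bid at or above the reserve (£6,710).
max(second-highest £4,690, reserve £6,465) = £6,465.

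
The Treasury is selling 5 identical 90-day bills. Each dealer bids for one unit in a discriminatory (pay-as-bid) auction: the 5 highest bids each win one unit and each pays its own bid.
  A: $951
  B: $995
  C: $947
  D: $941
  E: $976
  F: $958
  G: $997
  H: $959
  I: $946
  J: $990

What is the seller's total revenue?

Total revenue: $4,917

Sorting: 997 (G), 995 (B), 990 (J), 976 (E), 959 (H), 958 (F), 951 (A), …
Winners (5 units): G, B, J, E, H.
Total revenue = 997 + 995 + 990 + 976 + 959 = $4,917.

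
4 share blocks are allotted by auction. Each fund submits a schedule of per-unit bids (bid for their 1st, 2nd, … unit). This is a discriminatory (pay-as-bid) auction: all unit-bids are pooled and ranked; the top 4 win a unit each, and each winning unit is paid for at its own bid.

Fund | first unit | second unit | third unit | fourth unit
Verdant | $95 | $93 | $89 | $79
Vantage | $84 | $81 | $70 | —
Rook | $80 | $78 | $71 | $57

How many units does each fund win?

Vantage 1, Verdant 3

Pooled unit-bids ranked (top 4): 95 (Verdant-1), 93 (Verdant-2), 89 (Verdant-3), 84 (Vantage-1)
Next rejected bid: $81 (not a price — pay-as-bid).
Allocation: Vantage 1, Verdant 3.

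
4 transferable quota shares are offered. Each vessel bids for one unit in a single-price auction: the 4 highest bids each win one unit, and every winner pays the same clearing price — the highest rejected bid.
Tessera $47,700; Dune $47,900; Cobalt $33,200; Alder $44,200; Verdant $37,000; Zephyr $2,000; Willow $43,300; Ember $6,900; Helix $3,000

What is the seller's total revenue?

Sorting: 47,900 (Dune), 47,700 (Tessera), 44,200 (Alder), 43,300 (Willow), 37,000 (Verdant), 33,200 (Cobalt), …
Top 4: Dune, Tessera, Alder, Willow.
Highest unsuccessful bid: $37,000 → clearing price.
Total revenue = 4 × $37,000 = $148,000.

Total revenue: $148,000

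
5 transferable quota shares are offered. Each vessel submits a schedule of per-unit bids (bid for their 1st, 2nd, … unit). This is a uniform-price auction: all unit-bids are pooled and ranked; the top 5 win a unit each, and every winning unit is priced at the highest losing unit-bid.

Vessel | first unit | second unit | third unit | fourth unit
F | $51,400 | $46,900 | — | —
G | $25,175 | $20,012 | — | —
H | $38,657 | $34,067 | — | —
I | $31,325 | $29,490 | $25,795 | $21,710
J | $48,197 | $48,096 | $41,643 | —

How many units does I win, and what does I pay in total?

I: 0 units, pays $0

Merging the schedules and taking the best 5: 51,400 (F-1), 48,197 (J-1), 48,096 (J-2), 46,900 (F-2), 41,643 (J-3)
First bid not allocated: $38,657.
I wins 0 unit(s) at $38,657 each.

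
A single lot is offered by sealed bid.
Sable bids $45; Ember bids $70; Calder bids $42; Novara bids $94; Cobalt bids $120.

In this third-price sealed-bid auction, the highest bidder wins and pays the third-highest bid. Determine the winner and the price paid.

Rule: the highest bidder wins and pays the third-highest bid.
Bids ranked: 120 (Cobalt) > 94 (Novara) > 70 (Ember) > 45 (Sable) > 42 (Calder)
Cobalt wins; payment is bid #3 in the ranking = $70.

Cobalt pays $70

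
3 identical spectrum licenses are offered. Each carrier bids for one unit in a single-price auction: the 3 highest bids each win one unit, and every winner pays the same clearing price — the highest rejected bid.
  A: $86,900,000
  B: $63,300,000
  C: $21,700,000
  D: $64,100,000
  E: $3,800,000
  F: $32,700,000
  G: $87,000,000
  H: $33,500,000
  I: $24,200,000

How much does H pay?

Sorting: 87,000,000 (G), 86,900,000 (A), 64,100,000 (D), 63,300,000 (B), 33,500,000 (H), …
The 3 highest are G, A, D.
Highest unsuccessful bid: $63,300,000 → clearing price.
H does not win → pays $0.

H pays $0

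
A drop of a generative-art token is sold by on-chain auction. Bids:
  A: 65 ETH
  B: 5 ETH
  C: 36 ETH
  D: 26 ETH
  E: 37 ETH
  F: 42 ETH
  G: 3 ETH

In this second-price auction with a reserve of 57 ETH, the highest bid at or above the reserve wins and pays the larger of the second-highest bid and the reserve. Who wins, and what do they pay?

A pays 57 ETH

Rule: the highest bid at or above the reserve wins and pays the larger of the second-highest bid and the reserve.
Sorting bids: 65 (A) > 42 (F) > 37 (E) > 36 (C) > 26 (D) > 5 (B) > …
A has the top bid at or above the reserve (65 ETH).
Second-highest bid 42 ETH is below the reserve 57 ETH, so the reserve binds → payment 57 ETH.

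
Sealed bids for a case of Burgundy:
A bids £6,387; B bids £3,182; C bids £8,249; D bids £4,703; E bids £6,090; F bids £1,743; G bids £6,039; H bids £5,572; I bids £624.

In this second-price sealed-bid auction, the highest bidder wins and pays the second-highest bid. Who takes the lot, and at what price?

C pays £6,387

Bids ranked: 8,249 (C) > 6,387 (A) > 6,090 (E) > 6,039 (G) > 5,572 (H) > 4,703 (D) > …
Second-price: C pays A's bid of £6,387.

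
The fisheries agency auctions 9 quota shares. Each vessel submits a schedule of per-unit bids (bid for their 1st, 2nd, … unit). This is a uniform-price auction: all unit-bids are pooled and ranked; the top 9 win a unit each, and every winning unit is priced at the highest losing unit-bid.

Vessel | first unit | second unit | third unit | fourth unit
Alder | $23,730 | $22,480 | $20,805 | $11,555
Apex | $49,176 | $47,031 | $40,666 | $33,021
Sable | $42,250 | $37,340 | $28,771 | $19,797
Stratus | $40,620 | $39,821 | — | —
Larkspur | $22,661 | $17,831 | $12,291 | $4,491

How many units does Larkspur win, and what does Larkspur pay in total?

Merging the schedules and taking the best 9: 49,176 (Apex-1), 47,031 (Apex-2), 42,250 (Sable-1), 40,666 (Apex-3), 40,620 (Stratus-1), 39,821 (Stratus-2), 37,340 (Sable-2), 33,021 (Apex-4), 28,771 (Sable-3)
Highest rejected unit-bid = $23,730.
Larkspur wins 0 unit(s) at $23,730 each.

Larkspur: 0 units, pays $0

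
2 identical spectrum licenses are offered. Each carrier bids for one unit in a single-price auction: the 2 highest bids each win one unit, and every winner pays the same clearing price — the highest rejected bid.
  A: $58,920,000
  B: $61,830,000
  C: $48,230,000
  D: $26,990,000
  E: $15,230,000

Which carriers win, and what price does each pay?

B, A; each pays $48,230,000

Ordering the bids: 61,830,000 (B), 58,920,000 (A), 48,230,000 (C), 26,990,000 (D), …
Winners (2 units): B, A.
Highest unsuccessful bid: $48,230,000 → clearing price.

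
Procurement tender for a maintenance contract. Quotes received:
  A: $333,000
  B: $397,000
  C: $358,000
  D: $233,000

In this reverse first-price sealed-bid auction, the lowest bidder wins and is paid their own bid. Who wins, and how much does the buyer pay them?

D is paid $233,000

Sorting bids: 233,000 (D) < 333,000 (A) < 358,000 (C) < 397,000 (B)
First-price: D is paid what they bid, $233,000.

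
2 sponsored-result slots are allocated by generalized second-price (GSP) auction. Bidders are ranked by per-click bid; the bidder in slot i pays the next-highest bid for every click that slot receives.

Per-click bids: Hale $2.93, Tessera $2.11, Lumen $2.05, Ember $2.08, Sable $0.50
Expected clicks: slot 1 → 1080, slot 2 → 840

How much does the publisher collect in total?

Total revenue: $4026.00

Sorting advertisers: $2.93 (Hale) > $2.11 (Tessera) > $2.08 (Ember) > …
Slot 1: Hale pays $2.11 × 1080 = $2278.80
Slot 2: Tessera pays $2.08 × 840 = $1747.20
Total = $4026.00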